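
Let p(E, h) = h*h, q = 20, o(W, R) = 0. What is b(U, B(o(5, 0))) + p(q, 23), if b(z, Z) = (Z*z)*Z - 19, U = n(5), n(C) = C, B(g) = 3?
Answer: 555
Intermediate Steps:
p(E, h) = h²
U = 5
b(z, Z) = -19 + z*Z² (b(z, Z) = z*Z² - 19 = -19 + z*Z²)
b(U, B(o(5, 0))) + p(q, 23) = (-19 + 5*3²) + 23² = (-19 + 5*9) + 529 = (-19 + 45) + 529 = 26 + 529 = 555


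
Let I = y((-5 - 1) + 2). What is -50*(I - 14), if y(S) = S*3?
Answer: 1300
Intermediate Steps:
y(S) = 3*S
I = -12 (I = 3*((-5 - 1) + 2) = 3*(-6 + 2) = 3*(-4) = -12)
-50*(I - 14) = -50*(-12 - 14) = -50*(-26) = 1300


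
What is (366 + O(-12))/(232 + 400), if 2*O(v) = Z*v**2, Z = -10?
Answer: -177/316 ≈ -0.56013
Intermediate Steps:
O(v) = -5*v**2 (O(v) = (-10*v**2)/2 = -5*v**2)
(366 + O(-12))/(232 + 400) = (366 - 5*(-12)**2)/(232 + 400) = (366 - 5*144)/632 = (366 - 720)*(1/632) = -354*1/632 = -177/316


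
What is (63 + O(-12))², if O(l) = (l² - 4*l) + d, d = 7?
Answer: 68644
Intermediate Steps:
O(l) = 7 + l² - 4*l (O(l) = (l² - 4*l) + 7 = 7 + l² - 4*l)
(63 + O(-12))² = (63 + (7 + (-12)² - 4*(-12)))² = (63 + (7 + 144 + 48))² = (63 + 199)² = 262² = 68644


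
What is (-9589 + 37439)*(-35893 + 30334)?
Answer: -154818150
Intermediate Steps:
(-9589 + 37439)*(-35893 + 30334) = 27850*(-5559) = -154818150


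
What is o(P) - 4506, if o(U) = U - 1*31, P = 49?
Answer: -4488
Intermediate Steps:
o(U) = -31 + U (o(U) = U - 31 = -31 + U)
o(P) - 4506 = (-31 + 49) - 4506 = 18 - 4506 = -4488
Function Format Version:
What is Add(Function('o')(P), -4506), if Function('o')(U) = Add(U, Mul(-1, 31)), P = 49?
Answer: -4488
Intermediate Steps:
Function('o')(U) = Add(-31, U) (Function('o')(U) = Add(U, -31) = Add(-31, U))
Add(Function('o')(P), -4506) = Add(Add(-31, 49), -4506) = Add(18, -4506) = -4488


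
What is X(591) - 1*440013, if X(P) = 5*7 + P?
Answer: -439387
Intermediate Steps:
X(P) = 35 + P
X(591) - 1*440013 = (35 + 591) - 1*440013 = 626 - 440013 = -439387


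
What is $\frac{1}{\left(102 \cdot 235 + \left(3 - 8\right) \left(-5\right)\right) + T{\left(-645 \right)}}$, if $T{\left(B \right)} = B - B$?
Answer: $\frac{1}{23995} \approx 4.1675 \cdot 10^{-5}$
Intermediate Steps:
$T{\left(B \right)} = 0$
$\frac{1}{\left(102 \cdot 235 + \left(3 - 8\right) \left(-5\right)\right) + T{\left(-645 \right)}} = \frac{1}{\left(102 \cdot 235 + \left(3 - 8\right) \left(-5\right)\right) + 0} = \frac{1}{\left(23970 - -25\right) + 0} = \frac{1}{\left(23970 + 25\right) + 0} = \frac{1}{23995 + 0} = \frac{1}{23995}$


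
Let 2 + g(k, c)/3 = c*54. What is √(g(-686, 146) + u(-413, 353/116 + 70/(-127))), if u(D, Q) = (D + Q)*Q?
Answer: √4909920883149/14732 ≈ 150.41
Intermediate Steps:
u(D, Q) = Q*(D + Q)
g(k, c) = -6 + 162*c (g(k, c) = -6 + 3*(c*54) = -6 + 3*(54*c) = -6 + 162*c)
√(g(-686, 146) + u(-413, 353/116 + 70/(-127))) = √((-6 + 162*146) + (353/116 + 70/(-127))*(-413 + (353/116 + 70/(-127)))) = √((-6 + 23652) + (353*(1/116) + 70*(-1/127))*(-413 + (353*(1/116) + 70*(-1/127)))) = √(23646 + (353/116 - 70/127)*(-413 + (353/116 - 70/127))) = √(23646 + 36711*(-413 + 36711/14732)/14732) = √(23646 + (36711/14732)*(-6047605/14732)) = √(23646 - 222013627155/217031824) = √(4909920883149/217031824) = √4909920883149/14732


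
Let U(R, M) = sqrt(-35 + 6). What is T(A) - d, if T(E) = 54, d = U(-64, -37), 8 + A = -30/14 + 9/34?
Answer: 54 - I*sqrt(29) ≈ 54.0 - 5.3852*I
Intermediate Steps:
U(R, M) = I*sqrt(29) (U(R, M) = sqrt(-29) = I*sqrt(29))
A = -2351/238 (A = -8 + (-30/14 + 9/34) = -8 + (-30*1/14 + 9*(1/34)) = -8 + (-15/7 + 9/34) = -8 - 447/238 = -2351/238 ≈ -9.8781)
d = I*sqrt(29) ≈ 5.3852*I
T(A) - d = 54 - I*sqrt(29)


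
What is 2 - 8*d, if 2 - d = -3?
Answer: -38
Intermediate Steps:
d = 5 (d = 2 - 1*(-3) = 2 + 3 = 5)
2 - 8*d = 2 - 8*5 = 2 - 40 = -38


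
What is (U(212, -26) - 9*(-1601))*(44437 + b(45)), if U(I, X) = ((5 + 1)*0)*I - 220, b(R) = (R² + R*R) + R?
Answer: 688620548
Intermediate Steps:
b(R) = R + 2*R² (b(R) = (R² + R²) + R = 2*R² + R = R + 2*R²)
U(I, X) = -220 (U(I, X) = (6*0)*I - 220 = 0*I - 220 = 0 - 220 = -220)
(U(212, -26) - 9*(-1601))*(44437 + b(45)) = (-220 - 9*(-1601))*(44437 + 45*(1 + 2*45)) = (-220 + 14409)*(44437 + 45*(1 + 90)) = 14189*(44437 + 45*91) = 14189*(44437 + 4095) = 14189*48532 = 688620548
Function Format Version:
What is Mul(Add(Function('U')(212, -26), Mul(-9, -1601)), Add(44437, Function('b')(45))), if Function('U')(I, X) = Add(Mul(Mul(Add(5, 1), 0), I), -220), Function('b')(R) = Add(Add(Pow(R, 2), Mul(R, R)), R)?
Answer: 688620548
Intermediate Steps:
Function('b')(R) = Add(R, Mul(2, Pow(R, 2))) (Function('b')(R) = Add(Add(Pow(R, 2), Pow(R, 2)), R) = Add(Mul(2, Pow(R, 2)), R) = Add(R, Mul(2, Pow(R, 2))))
Function('U')(I, X) = -220 (Function('U')(I, X) = Add(Mul(Mul(6, 0), I), -220) = Add(Mul(0, I), -220) = Add(0, -220) = -220)
Mul(Add(Function('U')(212, -26), Mul(-9, -1601)), Add(44437, Function('b')(45))) = Mul(Add(-220, Mul(-9, -1601)), Add(44437, Mul(45, Add(1, Mul(2, 45))))) = Mul(Add(-220, 14409), Add(44437, Mul(45, Add(1, 90)))) = Mul(14189, Add(44437, Mul(45, 91))) = Mul(14189, Add(44437, 4095)) = Mul(14189, 48532) = 688620548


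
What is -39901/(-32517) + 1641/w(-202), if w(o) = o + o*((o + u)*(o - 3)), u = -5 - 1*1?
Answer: 343633184885/280084594194 ≈ 1.2269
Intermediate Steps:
u = -6 (u = -5 - 1 = -6)
w(o) = o + o*(-6 + o)*(-3 + o) (w(o) = o + o*((o - 6)*(o - 3)) = o + o*((-6 + o)*(-3 + o)) = o + o*(-6 + o)*(-3 + o))
-39901/(-32517) + 1641/w(-202) = -39901/(-32517) + 1641/((-202*(19 + (-202)² - 9*(-202)))) = -39901*(-1/32517) + 1641/((-202*(19 + 40804 + 1818))) = 39901/32517 + 1641/((-202*42641)) = 39901/32517 + 1641/(-8613482) = 39901/32517 + 1641*(-1/8613482) = 39901/32517 - 1641/8613482 = 343633184885/280084594194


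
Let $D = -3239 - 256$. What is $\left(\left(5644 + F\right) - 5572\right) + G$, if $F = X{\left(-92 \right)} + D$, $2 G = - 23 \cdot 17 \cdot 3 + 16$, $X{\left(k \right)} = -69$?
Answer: $- \frac{8141}{2} \approx -4070.5$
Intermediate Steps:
$D = -3495$ ($D = -3239 - 256 = -3495$)
$G = - \frac{1157}{2}$ ($G = \frac{- 23 \cdot 17 \cdot 3 + 16}{2} = \frac{\left(-23\right) 51 + 16}{2} = \frac{-1173 + 16}{2} = \frac{1}{2} \left(-1157\right) = - \frac{1157}{2} \approx -578.5$)
$F = -3564$ ($F = -69 - 3495 = -3564$)
$\left(\left(5644 + F\right) - 5572\right) + G = \left(\left(5644 - 3564\right) - 5572\right) - \frac{1157}{2} = \left(2080 - 5572\right) - \frac{1157}{2} = -3492 - \frac{1157}{2} = - \frac{8141}{2}$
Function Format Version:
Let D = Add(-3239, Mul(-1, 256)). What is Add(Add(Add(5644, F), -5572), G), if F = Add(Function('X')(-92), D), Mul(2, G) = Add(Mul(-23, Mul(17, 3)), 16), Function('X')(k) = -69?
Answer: Rational(-8141, 2) ≈ -4070.5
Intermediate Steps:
D = -3495 (D = Add(-3239, -256) = -3495)
G = Rational(-1157, 2) (G = Mul(Rational(1, 2), Add(Mul(-23, Mul(17, 3)), 16)) = Mul(Rational(1, 2), Add(Mul(-23, 51), 16)) = Mul(Rational(1, 2), Add(-1173, 16)) = Mul(Rational(1, 2), -1157) = Rational(-1157, 2) ≈ -578.50)
F = -3564 (F = Add(-69, -3495) = -3564)
Add(Add(Add(5644, F), -5572), G) = Add(Add(Add(5644, -3564), -5572), Rational(-1157, 2)) = Add(Add(2080, -5572), Rational(-1157, 2)) = Add(-3492, Rational(-1157, 2)) = Rational(-8141, 2)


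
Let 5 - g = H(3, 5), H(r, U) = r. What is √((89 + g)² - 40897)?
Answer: 6*I*√906 ≈ 180.6*I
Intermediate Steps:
g = 2 (g = 5 - 1*3 = 5 - 3 = 2)
√((89 + g)² - 40897) = √((89 + 2)² - 40897) = √(91² - 40897) = √(8281 - 40897) = √(-32616) = 6*I*√906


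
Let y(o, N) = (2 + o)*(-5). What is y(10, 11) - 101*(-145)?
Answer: 14585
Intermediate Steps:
y(o, N) = -10 - 5*o
y(10, 11) - 101*(-145) = (-10 - 5*10) - 101*(-145) = (-10 - 50) + 14645 = -60 + 14645 = 14585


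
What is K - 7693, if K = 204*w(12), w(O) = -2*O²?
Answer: -66445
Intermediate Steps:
K = -58752 (K = 204*(-2*12²) = 204*(-2*144) = 204*(-288) = -58752)
K - 7693 = -58752 - 7693 = -66445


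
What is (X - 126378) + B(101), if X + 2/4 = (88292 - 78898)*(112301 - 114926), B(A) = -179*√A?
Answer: -49571257/2 - 179*√101 ≈ -2.4787e+7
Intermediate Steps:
X = -49318501/2 (X = -½ + (88292 - 78898)*(112301 - 114926) = -½ + 9394*(-2625) = -½ - 24659250 = -49318501/2 ≈ -2.4659e+7)
(X - 126378) + B(101) = (-49318501/2 - 126378) - 179*√101 = -49571257/2 - 179*√101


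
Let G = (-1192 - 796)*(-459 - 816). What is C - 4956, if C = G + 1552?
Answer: 2531296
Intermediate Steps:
G = 2534700 (G = -1988*(-1275) = 2534700)
C = 2536252 (C = 2534700 + 1552 = 2536252)
C - 4956 = 2536252 - 4956 = 2531296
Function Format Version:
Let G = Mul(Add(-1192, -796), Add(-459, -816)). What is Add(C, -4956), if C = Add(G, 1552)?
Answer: 2531296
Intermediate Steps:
G = 2534700 (G = Mul(-1988, -1275) = 2534700)
C = 2536252 (C = Add(2534700, 1552) = 2536252)
Add(C, -4956) = Add(2536252, -4956) = 2531296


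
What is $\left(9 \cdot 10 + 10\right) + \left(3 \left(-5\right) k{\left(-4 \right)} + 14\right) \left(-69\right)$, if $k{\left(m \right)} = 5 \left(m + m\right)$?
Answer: $-42266$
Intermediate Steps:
$k{\left(m \right)} = 10 m$ ($k{\left(m \right)} = 5 \cdot 2 m = 10 m$)
$\left(9 \cdot 10 + 10\right) + \left(3 \left(-5\right) k{\left(-4 \right)} + 14\right) \left(-69\right) = \left(9 \cdot 10 + 10\right) + \left(3 \left(-5\right) 10 \left(-4\right) + 14\right) \left(-69\right) = \left(90 + 10\right) + \left(\left(-15\right) \left(-40\right) + 14\right) \left(-69\right) = 100 + \left(600 + 14\right) \left(-69\right) = 100 + 614 \left(-69\right) = 100 - 42366 = -42266$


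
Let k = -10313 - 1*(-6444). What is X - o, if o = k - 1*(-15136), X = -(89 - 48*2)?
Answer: -11260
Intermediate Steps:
X = 7 (X = -(89 - 96) = -1*(-7) = 7)
k = -3869 (k = -10313 + 6444 = -3869)
o = 11267 (o = -3869 - 1*(-15136) = -3869 + 15136 = 11267)
X - o = 7 - 1*11267 = 7 - 11267 = -11260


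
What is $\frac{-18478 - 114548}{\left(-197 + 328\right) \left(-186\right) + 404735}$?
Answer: $- \frac{133026}{380369} \approx -0.34973$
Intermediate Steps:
$\frac{-18478 - 114548}{\left(-197 + 328\right) \left(-186\right) + 404735} = - \frac{133026}{131 \left(-186\right) + 404735} = - \frac{133026}{-24366 + 404735} = - \frac{133026}{380369}$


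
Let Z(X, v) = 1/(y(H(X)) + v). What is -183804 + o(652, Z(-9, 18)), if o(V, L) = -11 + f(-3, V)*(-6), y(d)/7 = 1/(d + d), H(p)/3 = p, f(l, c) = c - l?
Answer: -187745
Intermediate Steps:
H(p) = 3*p
y(d) = 7/(2*d) (y(d) = 7/(d + d) = 7/((2*d)) = 7*(1/(2*d)) = 7/(2*d))
Z(X, v) = 1/(v + 7/(6*X)) (Z(X, v) = 1/(7/(2*((3*X))) + v) = 1/(7*(1/(3*X))/2 + v) = 1/(7/(6*X) + v) = 1/(v + 7/(6*X)))
o(V, L) = -29 - 6*V (o(V, L) = -11 + (V - 1*(-3))*(-6) = -11 + (V + 3)*(-6) = -11 + (3 + V)*(-6) = -11 + (-18 - 6*V) = -29 - 6*V)
-183804 + o(652, Z(-9, 18)) = -183804 + (-29 - 6*652) = -183804 + (-29 - 3912) = -183804 - 3941 = -187745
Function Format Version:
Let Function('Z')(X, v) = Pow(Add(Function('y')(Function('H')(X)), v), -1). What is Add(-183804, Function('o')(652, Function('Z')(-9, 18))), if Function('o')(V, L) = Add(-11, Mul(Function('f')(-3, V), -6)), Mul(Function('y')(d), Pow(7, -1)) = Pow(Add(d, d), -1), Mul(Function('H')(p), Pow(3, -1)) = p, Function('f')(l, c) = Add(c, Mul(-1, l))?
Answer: -187745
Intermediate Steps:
Function('H')(p) = Mul(3, p)
Function('y')(d) = Mul(Rational(7, 2), Pow(d, -1)) (Function('y')(d) = Mul(7, Pow(Add(d, d), -1)) = Mul(7, Pow(Mul(2, d), -1)) = Mul(7, Mul(Rational(1, 2), Pow(d, -1))) = Mul(Rational(7, 2), Pow(d, -1)))
Function('Z')(X, v) = Pow(Add(v, Mul(Rational(7, 6), Pow(X, -1))), -1) (Function('Z')(X, v) = Pow(Add(Mul(Rational(7, 2), Pow(Mul(3, X), -1)), v), -1) = Pow(Add(Mul(Rational(7, 2), Mul(Rational(1, 3), Pow(X, -1))), v), -1) = Pow(Add(Mul(Rational(7, 6), Pow(X, -1)), v), -1) = Pow(Add(v, Mul(Rational(7, 6), Pow(X, -1))), -1))
Function('o')(V, L) = Add(-29, Mul(-6, V)) (Function('o')(V, L) = Add(-11, Mul(Add(V, Mul(-1, -3)), -6)) = Add(-11, Mul(Add(V, 3), -6)) = Add(-11, Mul(Add(3, V), -6)) = Add(-11, Add(-18, Mul(-6, V))) = Add(-29, Mul(-6, V)))
Add(-183804, Function('o')(652, Function('Z')(-9, 18))) = Add(-183804, Add(-29, Mul(-6, 652))) = Add(-183804, Add(-29, -3912)) = Add(-183804, -3941) = -187745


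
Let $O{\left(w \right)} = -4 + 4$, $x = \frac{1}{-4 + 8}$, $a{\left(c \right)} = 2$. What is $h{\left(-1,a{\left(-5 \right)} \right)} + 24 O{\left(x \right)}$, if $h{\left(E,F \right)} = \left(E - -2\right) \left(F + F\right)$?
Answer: $4$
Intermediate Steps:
$h{\left(E,F \right)} = 2 F \left(2 + E\right)$ ($h{\left(E,F \right)} = \left(E + \left(-1 + 3\right)\right) 2 F = \left(E + 2\right) 2 F = \left(2 + E\right) 2 F = 2 F \left(2 + E\right)$)
$x = \frac{1}{4} \approx 0.25$
$O{\left(w \right)} = 0$
$h{\left(-1,a{\left(-5 \right)} \right)} + 24 O{\left(x \right)} = 2 \cdot 2 \left(2 - 1\right) + 24 \cdot 0 = 2 \cdot 2 \cdot 1 + 0 = 4 + 0 = 4$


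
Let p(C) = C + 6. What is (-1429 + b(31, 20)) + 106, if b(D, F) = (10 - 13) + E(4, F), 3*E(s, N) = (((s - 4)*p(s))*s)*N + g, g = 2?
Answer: -3976/3 ≈ -1325.3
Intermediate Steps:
p(C) = 6 + C
E(s, N) = ⅔ + N*s*(-4 + s)*(6 + s)/3 (E(s, N) = ((((s - 4)*(6 + s))*s)*N + 2)/3 = ((((-4 + s)*(6 + s))*s)*N + 2)/3 = ((s*(-4 + s)*(6 + s))*N + 2)/3 = (N*s*(-4 + s)*(6 + s) + 2)/3 = (2 + N*s*(-4 + s)*(6 + s))/3 = ⅔ + N*s*(-4 + s)*(6 + s)/3)
b(D, F) = -7/3 (b(D, F) = (10 - 13) + (⅔ - 4/3*F*4*(6 + 4) + (⅓)*F*4²*(6 + 4)) = -3 + (⅔ - 4/3*F*4*10 + (⅓)*F*16*10) = -3 + (⅔ - 160*F/3 + 160*F/3) = -3 + ⅔ = -7/3)
(-1429 + b(31, 20)) + 106 = (-1429 - 7/3) + 106 = -4294/3 + 106 = -3976/3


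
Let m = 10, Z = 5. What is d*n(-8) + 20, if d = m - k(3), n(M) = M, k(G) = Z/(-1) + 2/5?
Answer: -484/5 ≈ -96.800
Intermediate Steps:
k(G) = -23/5 (k(G) = 5/(-1) + 2/5 = 5*(-1) + 2*(⅕) = -5 + ⅖ = -23/5)
d = 73/5 (d = 10 - 1*(-23/5) = 10 + 23/5 = 73/5 ≈ 14.600)
d*n(-8) + 20 = (73/5)*(-8) + 20 = -584/5 + 20 = -484/5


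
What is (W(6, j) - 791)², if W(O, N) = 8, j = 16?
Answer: 613089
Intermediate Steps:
(W(6, j) - 791)² = (8 - 791)² = (-783)² = 613089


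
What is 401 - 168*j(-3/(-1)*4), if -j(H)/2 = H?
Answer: 4433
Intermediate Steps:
j(H) = -2*H
401 - 168*j(-3/(-1)*4) = 401 - (-336)*-3/(-1)*4 = 401 - (-336)*-3*(-1)*4 = 401 - (-336)*3*4 = 401 - (-336)*12 = 401 - 168*(-24) = 401 + 4032 = 4433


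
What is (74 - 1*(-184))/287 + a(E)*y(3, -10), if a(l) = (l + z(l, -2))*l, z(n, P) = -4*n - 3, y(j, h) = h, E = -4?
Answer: 103578/287 ≈ 360.90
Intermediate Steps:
z(n, P) = -3 - 4*n
a(l) = l*(-3 - 3*l) (a(l) = (l + (-3 - 4*l))*l = (-3 - 3*l)*l = l*(-3 - 3*l))
(74 - 1*(-184))/287 + a(E)*y(3, -10) = (74 - 1*(-184))/287 - 3*(-4)*(1 - 4)*(-10) = (74 + 184)*(1/287) - 3*(-4)*(-3)*(-10) = 258*(1/287) - 36*(-10) = 258/287 + 360 = 103578/287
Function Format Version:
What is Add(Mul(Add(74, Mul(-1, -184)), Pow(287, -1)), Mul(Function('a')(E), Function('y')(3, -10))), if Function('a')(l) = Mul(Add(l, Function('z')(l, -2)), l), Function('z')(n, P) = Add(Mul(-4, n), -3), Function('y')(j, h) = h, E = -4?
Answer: Rational(103578, 287) ≈ 360.90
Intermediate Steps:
Function('z')(n, P) = Add(-3, Mul(-4, n))
Function('a')(l) = Mul(l, Add(-3, Mul(-3, l))) (Function('a')(l) = Mul(Add(l, Add(-3, Mul(-4, l))), l) = Mul(Add(-3, Mul(-3, l)), l) = Mul(l, Add(-3, Mul(-3, l))))
Add(Mul(Add(74, Mul(-1, -184)), Pow(287, -1)), Mul(Function('a')(E), Function('y')(3, -10))) = Add(Mul(Add(74, Mul(-1, -184)), Pow(287, -1)), Mul(Mul(-3, -4, Add(1, -4)), -10)) = Add(Mul(Add(74, 184), Rational(1, 287)), Mul(Mul(-3, -4, -3), -10)) = Add(Mul(258, Rational(1, 287)), Mul(-36, -10)) = Add(Rational(258, 287), 360) = Rational(103578, 287)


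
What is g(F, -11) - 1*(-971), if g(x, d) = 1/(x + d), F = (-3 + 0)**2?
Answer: 1941/2 ≈ 970.50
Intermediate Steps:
F = 9 (F = (-3)**2 = 9)
g(x, d) = 1/(d + x)
g(F, -11) - 1*(-971) = 1/(-11 + 9) - 1*(-971) = 1/(-2) + 971 = -1/2 + 971 = 1941/2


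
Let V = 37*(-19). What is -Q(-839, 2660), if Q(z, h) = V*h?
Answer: 1869980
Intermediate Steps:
V = -703
Q(z, h) = -703*h
-Q(-839, 2660) = -(-703)*2660 = -1*(-1869980) = 1869980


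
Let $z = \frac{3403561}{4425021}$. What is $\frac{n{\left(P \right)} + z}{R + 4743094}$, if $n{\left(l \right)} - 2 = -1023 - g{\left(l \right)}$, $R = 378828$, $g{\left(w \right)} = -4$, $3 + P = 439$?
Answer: $- \frac{2248421398}{11332306205181} \approx -0.00019841$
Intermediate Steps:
$P = 436$ ($P = -3 + 439 = 436$)
$n{\left(l \right)} = -1017$ ($n{\left(l \right)} = 2 - 1019 = -1017$)
$z = \frac{3403561}{4425021}$ ($z = 3403561 \cdot \frac{1}{4425021} = \frac{3403561}{4425021} \approx 0.76916$)
$\frac{n{\left(P \right)} + z}{R + 4743094} = \frac{-1017 + \frac{3403561}{4425021}}{378828 + 4743094} = - \frac{4496842796}{4425021 \cdot 5121922} = \left(- \frac{4496842796}{4425021}\right) \frac{1}{5121922} = - \frac{2248421398}{11332306205181}$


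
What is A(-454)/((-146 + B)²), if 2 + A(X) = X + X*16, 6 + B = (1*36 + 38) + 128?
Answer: -386/125 ≈ -3.0880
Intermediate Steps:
B = 196 (B = -6 + ((1*36 + 38) + 128) = -6 + ((36 + 38) + 128) = -6 + (74 + 128) = -6 + 202 = 196)
A(X) = -2 + 17*X (A(X) = -2 + (X + X*16) = -2 + (X + 16*X) = -2 + 17*X)
A(-454)/((-146 + B)²) = (-2 + 17*(-454))/((-146 + 196)²) = (-2 - 7718)/(50²) = -7720/2500 = -7720*1/2500 = -386/125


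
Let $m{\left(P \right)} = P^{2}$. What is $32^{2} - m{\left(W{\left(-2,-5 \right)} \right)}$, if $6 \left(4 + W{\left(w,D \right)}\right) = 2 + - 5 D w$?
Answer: $880$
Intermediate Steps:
$W{\left(w,D \right)} = - \frac{11}{3} - \frac{5 D w}{6}$ ($W{\left(w,D \right)} = -4 + \frac{2 + - 5 D w}{6} = -4 + \frac{2 - 5 D w}{6} = -4 - \left(- \frac{1}{3} + \frac{5 D w}{6}\right) = - \frac{11}{3} - \frac{5 D w}{6}$)
$32^{2} - m{\left(W{\left(-2,-5 \right)} \right)} = 32^{2} - \left(- \frac{11}{3} - \left(- \frac{25}{6}\right) \left(-2\right)\right)^{2} = 1024 - \left(- \frac{11}{3} - \frac{25}{3}\right)^{2} = 1024 - \left(-12\right)^{2} = 1024 - 144 = 880$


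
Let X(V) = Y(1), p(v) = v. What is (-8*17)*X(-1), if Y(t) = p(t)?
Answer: -136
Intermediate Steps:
Y(t) = t
X(V) = 1
(-8*17)*X(-1) = -8*17*1 = -136*1 = -136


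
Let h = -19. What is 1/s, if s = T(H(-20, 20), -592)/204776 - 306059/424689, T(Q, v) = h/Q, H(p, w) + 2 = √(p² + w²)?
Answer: -4338578765839203130303344/3126668004145339056573271 + 14034749862805008480*√2/3126668004145339056573271 ≈ -1.3876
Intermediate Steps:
H(p, w) = -2 + √(p² + w²)
T(Q, v) = -19/Q
s = -306059/424689 - 19/(204776*(-2 + 20*√2)) (s = -19/(-2 + √((-20)² + 20²))/204776 - 306059/424689 = -19/(-2 + √(400 + 400))*(1/204776) - 306059*1/424689 = -19/(-2 + √800)*(1/204776) - 306059/424689 = -19/(-2 + 20*√2)*(1/204776) - 306059/424689 = -19/(204776*(-2 + 20*√2)) - 306059/424689 = -306059/424689 - 19/(204776*(-2 + 20*√2)) ≈ -0.72067)
1/s = 1/(-24944076107123/34612513636272 - 95*√2/40750424)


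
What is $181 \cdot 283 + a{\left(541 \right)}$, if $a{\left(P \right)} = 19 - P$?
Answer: $50701$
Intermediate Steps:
$181 \cdot 283 + a{\left(541 \right)} = 181 \cdot 283 + \left(19 - 541\right) = 51223 + \left(19 - 541\right) = 51223 - 522 = 50701$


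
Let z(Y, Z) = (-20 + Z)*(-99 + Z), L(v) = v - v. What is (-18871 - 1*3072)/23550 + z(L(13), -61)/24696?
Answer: -3287449/8077650 ≈ -0.40698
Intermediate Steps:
L(v) = 0
z(Y, Z) = (-99 + Z)*(-20 + Z)
(-18871 - 1*3072)/23550 + z(L(13), -61)/24696 = (-18871 - 1*3072)/23550 + (1980 + (-61)² - 119*(-61))/24696 = (-18871 - 3072)*(1/23550) + (1980 + 3721 + 7259)*(1/24696) = -21943*1/23550 + 12960*(1/24696) = -21943/23550 + 180/343 = -3287449/8077650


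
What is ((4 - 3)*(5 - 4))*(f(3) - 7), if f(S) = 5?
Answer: -2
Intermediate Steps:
((4 - 3)*(5 - 4))*(f(3) - 7) = ((4 - 3)*(5 - 4))*(5 - 7) = (1*1)*(-2) = 1*(-2) = -2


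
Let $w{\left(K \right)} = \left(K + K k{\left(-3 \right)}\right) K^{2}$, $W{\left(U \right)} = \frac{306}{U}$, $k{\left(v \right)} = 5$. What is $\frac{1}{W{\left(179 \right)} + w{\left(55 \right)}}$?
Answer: $\frac{179}{178687056} \approx 1.0018 \cdot 10^{-6}$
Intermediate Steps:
$w{\left(K \right)} = 6 K^{3}$ ($w{\left(K \right)} = \left(K + K 5\right) K^{2} = \left(K + 5 K\right) K^{2} = 6 K K^{2} = 6 K^{3}$)
$\frac{1}{W{\left(179 \right)} + w{\left(55 \right)}} = \frac{1}{\frac{306}{179} + 6 \cdot 55^{3}} = \frac{1}{306 \cdot \frac{1}{179} + 6 \cdot 166375} = \frac{1}{\frac{306}{179} + 998250} = \frac{1}{\frac{178687056}{179}} = \frac{179}{178687056}$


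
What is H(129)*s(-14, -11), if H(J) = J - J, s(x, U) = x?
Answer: 0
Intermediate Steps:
H(J) = 0
H(129)*s(-14, -11) = 0*(-14) = 0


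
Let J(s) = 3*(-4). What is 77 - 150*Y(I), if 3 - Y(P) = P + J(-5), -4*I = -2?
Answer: -2098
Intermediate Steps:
I = ½ (I = -¼*(-2) = ½ ≈ 0.50000)
J(s) = -12
Y(P) = 15 - P (Y(P) = 3 - (P - 12) = 3 - (-12 + P) = 3 + (12 - P) = 15 - P)
77 - 150*Y(I) = 77 - 150*(15 - 1*½) = 77 - 150*(15 - ½) = 77 - 150*29/2 = 77 - 2175 = -2098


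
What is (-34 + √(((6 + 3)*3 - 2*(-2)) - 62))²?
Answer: (34 - I*√31)² ≈ 1125.0 - 378.61*I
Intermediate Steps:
(-34 + √(((6 + 3)*3 - 2*(-2)) - 62))² = (-34 + √((9*3 + 4) - 62))² = (-34 + √((27 + 4) - 62))² = (-34 + √(31 - 62))² = (-34 + √(-31))² = (-34 + I*√31)²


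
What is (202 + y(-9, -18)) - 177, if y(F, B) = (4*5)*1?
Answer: 45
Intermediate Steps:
y(F, B) = 20 (y(F, B) = 20*1 = 20)
(202 + y(-9, -18)) - 177 = (202 + 20) - 177 = 222 - 177 = 45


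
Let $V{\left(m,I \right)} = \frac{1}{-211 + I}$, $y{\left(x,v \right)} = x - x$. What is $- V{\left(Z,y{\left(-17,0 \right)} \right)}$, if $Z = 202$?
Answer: $\frac{1}{211} \approx 0.0047393$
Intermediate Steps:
$y{\left(x,v \right)} = 0$
$- V{\left(Z,y{\left(-17,0 \right)} \right)} = - \frac{1}{-211 + 0} = - \frac{1}{-211} = \left(-1\right) \left(- \frac{1}{211}\right) = \frac{1}{211}$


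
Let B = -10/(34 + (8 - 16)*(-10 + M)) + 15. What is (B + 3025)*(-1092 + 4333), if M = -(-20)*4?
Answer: 2591260525/263 ≈ 9.8527e+6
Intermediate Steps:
M = 80 (M = -5*(-16) = 80)
B = 3950/263 (B = -10/(34 + (8 - 16)*(-10 + 80)) + 15 = -10/(34 - 8*70) + 15 = -10/(34 - 560) + 15 = -10/(-526) + 15 = -10*(-1/526) + 15 = 5/263 + 15 = 3950/263 ≈ 15.019)
(B + 3025)*(-1092 + 4333) = (3950/263 + 3025)*(-1092 + 4333) = (799525/263)*3241 = 2591260525/263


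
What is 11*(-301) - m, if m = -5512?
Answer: 2201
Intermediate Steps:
11*(-301) - m = 11*(-301) - 1*(-5512) = -3311 + 5512 = 2201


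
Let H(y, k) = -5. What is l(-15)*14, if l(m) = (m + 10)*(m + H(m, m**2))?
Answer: 1400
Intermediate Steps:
l(m) = (-5 + m)*(10 + m) (l(m) = (m + 10)*(m - 5) = (10 + m)*(-5 + m) = (-5 + m)*(10 + m))
l(-15)*14 = (-50 + (-15)**2 + 5*(-15))*14 = (-50 + 225 - 75)*14 = 100*14 = 1400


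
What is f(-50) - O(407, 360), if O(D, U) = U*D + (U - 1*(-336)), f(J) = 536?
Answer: -146680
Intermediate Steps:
O(D, U) = 336 + U + D*U (O(D, U) = D*U + (U + 336) = D*U + (336 + U) = 336 + U + D*U)
f(-50) - O(407, 360) = 536 - (336 + 360 + 407*360) = 536 - (336 + 360 + 146520) = 536 - 1*147216 = 536 - 147216 = -146680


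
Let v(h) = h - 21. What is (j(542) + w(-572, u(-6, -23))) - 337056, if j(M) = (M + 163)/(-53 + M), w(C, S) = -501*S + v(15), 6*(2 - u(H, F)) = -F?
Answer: -109582311/326 ≈ -3.3614e+5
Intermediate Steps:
v(h) = -21 + h
u(H, F) = 2 + F/6 (u(H, F) = 2 - (-1)*F/6 = 2 + F/6)
w(C, S) = -6 - 501*S (w(C, S) = -501*S + (-21 + 15) = -501*S - 6 = -6 - 501*S)
j(M) = (163 + M)/(-53 + M)
(j(542) + w(-572, u(-6, -23))) - 337056 = ((163 + 542)/(-53 + 542) + (-6 - 501*(2 + (⅙)*(-23)))) - 337056 = (705/489 + (-6 - 501*(2 - 23/6))) - 337056 = ((1/489)*705 + (-6 - 501*(-11/6))) - 337056 = (235/163 + (-6 + 1837/2)) - 337056 = (235/163 + 1825/2) - 337056 = 297945/326 - 337056 = -109582311/326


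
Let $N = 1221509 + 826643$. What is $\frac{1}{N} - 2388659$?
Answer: $- \frac{4892336708167}{2048152} \approx -2.3887 \cdot 10^{6}$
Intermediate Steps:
$N = 2048152$
$\frac{1}{N} - 2388659 = \frac{1}{2048152} - 2388659 = - \frac{4892336708167}{2048152}$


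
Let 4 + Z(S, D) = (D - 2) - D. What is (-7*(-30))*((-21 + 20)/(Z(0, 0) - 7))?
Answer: 210/13 ≈ 16.154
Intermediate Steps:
Z(S, D) = -6 (Z(S, D) = -4 + ((D - 2) - D) = -4 + ((-2 + D) - D) = -4 - 2 = -6)
(-7*(-30))*((-21 + 20)/(Z(0, 0) - 7)) = (-7*(-30))*((-21 + 20)/(-6 - 7)) = 210*(-1/(-13)) = 210*(-1*(-1/13)) = 210*(1/13) = 210/13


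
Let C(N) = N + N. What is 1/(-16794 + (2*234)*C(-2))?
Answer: -1/18666 ≈ -5.3573e-5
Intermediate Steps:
C(N) = 2*N
1/(-16794 + (2*234)*C(-2)) = 1/(-16794 + (2*234)*(2*(-2))) = 1/(-16794 + 468*(-4)) = 1/(-16794 - 1872) = 1/(-18666) = -1/18666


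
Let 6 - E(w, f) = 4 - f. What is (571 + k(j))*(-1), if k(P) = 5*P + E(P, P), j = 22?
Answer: -705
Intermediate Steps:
E(w, f) = 2 + f (E(w, f) = 6 - (4 - f) = 6 + (-4 + f) = 2 + f)
k(P) = 2 + 6*P (k(P) = 5*P + (2 + P) = 2 + 6*P)
(571 + k(j))*(-1) = (571 + (2 + 6*22))*(-1) = (571 + (2 + 132))*(-1) = (571 + 134)*(-1) = 705*(-1) = -705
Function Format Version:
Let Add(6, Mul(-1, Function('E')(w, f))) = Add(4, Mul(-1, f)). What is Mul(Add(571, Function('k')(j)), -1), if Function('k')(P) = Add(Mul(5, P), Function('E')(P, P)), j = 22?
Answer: -705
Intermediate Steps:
Function('E')(w, f) = Add(2, f) (Function('E')(w, f) = Add(6, Mul(-1, Add(4, Mul(-1, f)))) = Add(6, Add(-4, f)) = Add(2, f))
Function('k')(P) = Add(2, Mul(6, P)) (Function('k')(P) = Add(Mul(5, P), Add(2, P)) = Add(2, Mul(6, P)))
Mul(Add(571, Function('k')(j)), -1) = Mul(Add(571, Add(2, Mul(6, 22))), -1) = Mul(Add(571, Add(2, 132)), -1) = Mul(Add(571, 134), -1) = Mul(705, -1) = -705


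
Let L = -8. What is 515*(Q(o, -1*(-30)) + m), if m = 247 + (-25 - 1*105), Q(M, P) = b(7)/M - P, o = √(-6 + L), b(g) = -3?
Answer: 44805 + 1545*I*√14/14 ≈ 44805.0 + 412.92*I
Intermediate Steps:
o = I*√14 (o = √(-6 - 8) = √(-14) = I*√14 ≈ 3.7417*I)
Q(M, P) = -P - 3/M (Q(M, P) = -3/M - P = -P - 3/M)
m = 117 (m = 247 + (-25 - 105) = 247 - 130 = 117)
515*(Q(o, -1*(-30)) + m) = 515*((-(-1)*(-30) - 3*(-I*√14/14)) + 117) = 515*((-1*30 - (-3)*I*√14/14) + 117) = 515*((-30 + 3*I*√14/14) + 117) = 515*(87 + 3*I*√14/14) = 44805 + 1545*I*√14/14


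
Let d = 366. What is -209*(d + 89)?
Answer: -95095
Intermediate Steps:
-209*(d + 89) = -209*(366 + 89) = -209*455 = -95095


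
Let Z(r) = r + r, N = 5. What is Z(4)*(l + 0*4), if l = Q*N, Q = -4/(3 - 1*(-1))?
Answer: -40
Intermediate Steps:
Q = -1 (Q = -4/(3 + 1) = -4/4 = -4*1/4 = -1)
l = -5 (l = -1*5 = -5)
Z(r) = 2*r
Z(4)*(l + 0*4) = (2*4)*(-5 + 0*4) = 8*(-5 + 0) = 8*(-5) = -40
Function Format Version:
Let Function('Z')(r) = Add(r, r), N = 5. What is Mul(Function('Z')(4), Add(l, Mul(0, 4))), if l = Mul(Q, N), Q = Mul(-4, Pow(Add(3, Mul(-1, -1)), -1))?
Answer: -40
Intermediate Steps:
Q = -1 (Q = Mul(-4, Pow(Add(3, 1), -1)) = Mul(-4, Pow(4, -1)) = Mul(-4, Rational(1, 4)) = -1)
l = -5 (l = Mul(-1, 5) = -5)
Function('Z')(r) = Mul(2, r)
Mul(Function('Z')(4), Add(l, Mul(0, 4))) = Mul(Mul(2, 4), Add(-5, Mul(0, 4))) = Mul(8, Add(-5, 0)) = Mul(8, -5) = -40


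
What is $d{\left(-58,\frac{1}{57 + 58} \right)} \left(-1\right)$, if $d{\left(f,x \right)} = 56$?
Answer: $-56$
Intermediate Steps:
$d{\left(-58,\frac{1}{57 + 58} \right)} \left(-1\right) = 56 \left(-1\right) = -56$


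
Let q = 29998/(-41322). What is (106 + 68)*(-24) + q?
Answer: -86295335/20661 ≈ -4176.7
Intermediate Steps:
q = -14999/20661 (q = 29998*(-1/41322) = -14999/20661 ≈ -0.72596)
(106 + 68)*(-24) + q = (106 + 68)*(-24) - 14999/20661 = 174*(-24) - 14999/20661 = -4176 - 14999/20661 = -86295335/20661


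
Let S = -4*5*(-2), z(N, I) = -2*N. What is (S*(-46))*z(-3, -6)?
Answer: -11040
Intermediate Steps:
S = 40 (S = -20*(-2) = 40)
(S*(-46))*z(-3, -6) = (40*(-46))*(-2*(-3)) = -1840*6 = -11040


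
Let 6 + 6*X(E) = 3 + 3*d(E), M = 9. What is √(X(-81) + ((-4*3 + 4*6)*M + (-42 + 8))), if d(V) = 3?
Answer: 5*√3 ≈ 8.6602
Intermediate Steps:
X(E) = 1 (X(E) = -1 + (3 + 3*3)/6 = -1 + (3 + 9)/6 = -1 + (⅙)*12 = -1 + 2 = 1)
√(X(-81) + ((-4*3 + 4*6)*M + (-42 + 8))) = √(1 + ((-4*3 + 4*6)*9 + (-42 + 8))) = √(1 + ((-12 + 24)*9 - 34)) = √(1 + (12*9 - 34)) = √(1 + (108 - 34)) = √(1 + 74) = √75 = 5*√3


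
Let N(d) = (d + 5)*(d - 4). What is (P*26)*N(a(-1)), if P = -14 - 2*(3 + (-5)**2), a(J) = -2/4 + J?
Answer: 35035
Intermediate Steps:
a(J) = -1/2 + J (a(J) = -2*1/4 + J = -1/2 + J)
N(d) = (-4 + d)*(5 + d) (N(d) = (5 + d)*(-4 + d) = (-4 + d)*(5 + d))
P = -70 (P = -14 - 2*(3 + 25) = -14 - 2*28 = -14 - 1*56 = -14 - 56 = -70)
(P*26)*N(a(-1)) = (-70*26)*(-20 + (-1/2 - 1) + (-1/2 - 1)**2) = -1820*(-20 - 3/2 + (-3/2)**2) = -1820*(-20 - 3/2 + 9/4) = -1820*(-77/4) = 35035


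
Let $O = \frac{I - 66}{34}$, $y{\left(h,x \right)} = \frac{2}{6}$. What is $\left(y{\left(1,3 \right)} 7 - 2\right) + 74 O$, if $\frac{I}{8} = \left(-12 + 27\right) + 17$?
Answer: $\frac{21107}{51} \approx 413.86$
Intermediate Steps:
$I = 256$ ($I = 8 \left(\left(-12 + 27\right) + 17\right) = 8 \left(15 + 17\right) = 8 \cdot 32 = 256$)
$y{\left(h,x \right)} = \frac{1}{3}$ ($y{\left(h,x \right)} = 2 \cdot \frac{1}{6} = \frac{1}{3}$)
$O = \frac{95}{17}$ ($O = \frac{256 - 66}{34} = 190 \cdot \frac{1}{34} = \frac{95}{17} \approx 5.5882$)
$\left(y{\left(1,3 \right)} 7 - 2\right) + 74 O = \left(\frac{1}{3} \cdot 7 - 2\right) + 74 \cdot \frac{95}{17} = \left(\frac{7}{3} - 2\right) + \frac{7030}{17} = \frac{1}{3} + \frac{7030}{17} = \frac{21107}{51}$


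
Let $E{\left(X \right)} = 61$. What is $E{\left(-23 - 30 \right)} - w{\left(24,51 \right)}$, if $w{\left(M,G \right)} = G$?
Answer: $10$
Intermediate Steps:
$E{\left(-23 - 30 \right)} - w{\left(24,51 \right)} = 61 - 51 = 10$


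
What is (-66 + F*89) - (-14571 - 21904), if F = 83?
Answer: 43796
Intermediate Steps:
(-66 + F*89) - (-14571 - 21904) = (-66 + 83*89) - (-14571 - 21904) = (-66 + 7387) - 1*(-36475) = 7321 + 36475 = 43796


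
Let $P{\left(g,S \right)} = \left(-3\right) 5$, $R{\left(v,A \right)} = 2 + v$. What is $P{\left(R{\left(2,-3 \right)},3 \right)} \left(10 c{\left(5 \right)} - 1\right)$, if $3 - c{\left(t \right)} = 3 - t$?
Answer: $-735$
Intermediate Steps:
$c{\left(t \right)} = t$ ($c{\left(t \right)} = 3 - \left(3 - t\right) = 3 + \left(-3 + t\right) = t$)
$P{\left(g,S \right)} = -15$
$P{\left(R{\left(2,-3 \right)},3 \right)} \left(10 c{\left(5 \right)} - 1\right) = - 15 \left(10 \cdot 5 - 1\right) = - 15 \left(50 - 1\right) = \left(-15\right) 49 = -735$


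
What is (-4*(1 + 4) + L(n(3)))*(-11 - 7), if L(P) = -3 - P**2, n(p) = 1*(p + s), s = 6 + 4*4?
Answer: 11664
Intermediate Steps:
s = 22 (s = 6 + 16 = 22)
n(p) = 22 + p (n(p) = 1*(p + 22) = 1*(22 + p) = 22 + p)
(-4*(1 + 4) + L(n(3)))*(-11 - 7) = (-4*(1 + 4) + (-3 - (22 + 3)**2))*(-11 - 7) = (-4*5 + (-3 - 1*25**2))*(-18) = (-20 + (-3 - 1*625))*(-18) = (-20 + (-3 - 625))*(-18) = (-20 - 628)*(-18) = -648*(-18) = 11664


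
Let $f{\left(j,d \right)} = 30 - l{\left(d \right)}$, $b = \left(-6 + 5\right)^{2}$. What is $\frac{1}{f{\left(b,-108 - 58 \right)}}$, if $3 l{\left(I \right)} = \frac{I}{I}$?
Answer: $\frac{3}{89} \approx 0.033708$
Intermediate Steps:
$b = 1$ ($b = \left(-1\right)^{2} = 1$)
$l{\left(I \right)} = \frac{1}{3}$ ($l{\left(I \right)} = \frac{I \frac{1}{I}}{3} = \frac{1}{3} \cdot 1 = \frac{1}{3}$)
$f{\left(j,d \right)} = \frac{89}{3}$ ($f{\left(j,d \right)} = 30 - \frac{1}{3} = \frac{89}{3}$)
$\frac{1}{f{\left(b,-108 - 58 \right)}} = \frac{1}{\frac{89}{3}} = \frac{3}{89}$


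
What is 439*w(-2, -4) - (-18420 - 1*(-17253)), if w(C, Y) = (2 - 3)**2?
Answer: 1606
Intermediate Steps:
w(C, Y) = 1 (w(C, Y) = (-1)**2 = 1)
439*w(-2, -4) - (-18420 - 1*(-17253)) = 439*1 - (-18420 - 1*(-17253)) = 439 - (-18420 + 17253) = 439 - 1*(-1167) = 439 + 1167 = 1606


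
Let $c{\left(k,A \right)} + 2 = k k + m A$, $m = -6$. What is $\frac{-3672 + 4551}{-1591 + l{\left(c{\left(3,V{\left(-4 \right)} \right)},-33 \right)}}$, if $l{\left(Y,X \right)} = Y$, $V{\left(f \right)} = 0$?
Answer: $- \frac{293}{528} \approx -0.55492$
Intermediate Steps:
$c{\left(k,A \right)} = -2 + k^{2} - 6 A$ ($c{\left(k,A \right)} = -2 - \left(6 A - k k\right) = -2 - \left(- k^{2} + 6 A\right) = -2 + k^{2} - 6 A$)
$\frac{-3672 + 4551}{-1591 + l{\left(c{\left(3,V{\left(-4 \right)} \right)},-33 \right)}} = \frac{-3672 + 4551}{-1591 - \left(2 - 3^{2}\right)} = \frac{879}{-1591 + \left(-2 + 9 + 0\right)} = \frac{879}{-1591 + 7} = \frac{879}{-1584} = 879 \left(- \frac{1}{1584}\right) = - \frac{293}{528}$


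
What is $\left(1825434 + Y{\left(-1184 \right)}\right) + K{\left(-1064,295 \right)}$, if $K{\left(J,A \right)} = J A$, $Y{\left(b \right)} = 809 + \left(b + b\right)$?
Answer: $1509995$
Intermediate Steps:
$Y{\left(b \right)} = 809 + 2 b$
$K{\left(J,A \right)} = A J$
$\left(1825434 + Y{\left(-1184 \right)}\right) + K{\left(-1064,295 \right)} = \left(1825434 + \left(809 + 2 \left(-1184\right)\right)\right) + 295 \left(-1064\right) = \left(1825434 + \left(809 - 2368\right)\right) - 313880 = \left(1825434 - 1559\right) - 313880 = 1823875 - 313880 = 1509995$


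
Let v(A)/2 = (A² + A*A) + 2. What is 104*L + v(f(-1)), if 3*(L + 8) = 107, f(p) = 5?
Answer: 8944/3 ≈ 2981.3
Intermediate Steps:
v(A) = 4 + 4*A² (v(A) = 2*((A² + A*A) + 2) = 2*((A² + A²) + 2) = 2*(2*A² + 2) = 2*(2 + 2*A²) = 4 + 4*A²)
L = 83/3 (L = -8 + (⅓)*107 = -8 + 107/3 = 83/3 ≈ 27.667)
104*L + v(f(-1)) = 104*(83/3) + (4 + 4*5²) = 8632/3 + (4 + 4*25) = 8632/3 + (4 + 100) = 8632/3 + 104 = 8944/3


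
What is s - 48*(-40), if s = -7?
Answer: 1913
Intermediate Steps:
s - 48*(-40) = -7 - 48*(-40) = -7 + 1920 = 1913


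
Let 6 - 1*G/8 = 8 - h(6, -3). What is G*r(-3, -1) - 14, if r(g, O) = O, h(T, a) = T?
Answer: -46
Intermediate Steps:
G = 32 (G = 48 - 8*(8 - 1*6) = 48 - 8*(8 - 6) = 48 - 8*2 = 48 - 16 = 32)
G*r(-3, -1) - 14 = 32*(-1) - 14 = -32 - 14 = -46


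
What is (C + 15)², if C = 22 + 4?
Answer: 1681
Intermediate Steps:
C = 26
(C + 15)² = (26 + 15)² = 41² = 1681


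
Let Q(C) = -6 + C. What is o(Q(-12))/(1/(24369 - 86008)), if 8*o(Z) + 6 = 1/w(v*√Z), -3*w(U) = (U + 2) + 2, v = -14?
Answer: 327857841/7088 + 3883257*I*√2/14176 ≈ 46255.0 + 387.4*I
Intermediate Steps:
w(U) = -4/3 - U/3 (w(U) = -((U + 2) + 2)/3 = -((2 + U) + 2)/3 = -(4 + U)/3 = -4/3 - U/3)
o(Z) = -¾ + 1/(8*(-4/3 + 14*√Z/3)) (o(Z) = -¾ + 1/(8*(-4/3 - (-14)*√Z/3)) = -¾ + 1/(8*(-4/3 + 14*√Z/3)))
o(Q(-12))/(1/(24369 - 86008)) = (3*(-9 + 28*√(-6 - 12))/(16*(2 - 7*√(-6 - 12))))/(1/(24369 - 86008)) = (3*(-9 + 28*√(-18))/(16*(2 - 21*I*√2)))/(1/(-61639)) = (3*(-9 + 28*(3*I*√2))/(16*(2 - 21*I*√2)))/(-1/61639) = (3*(-9 + 84*I*√2)/(16*(2 - 21*I*√2)))*(-61639) = -184917*(-9 + 84*I*√2)/(16*(2 - 21*I*√2))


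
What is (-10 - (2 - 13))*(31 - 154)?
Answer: -123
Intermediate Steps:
(-10 - (2 - 13))*(31 - 154) = (-10 - 1*(-11))*(-123) = (-10 + 11)*(-123) = 1*(-123) = -123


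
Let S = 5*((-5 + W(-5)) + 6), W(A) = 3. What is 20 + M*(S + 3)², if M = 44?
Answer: 23296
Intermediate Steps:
S = 20 (S = 5*((-5 + 3) + 6) = 5*(-2 + 6) = 5*4 = 20)
20 + M*(S + 3)² = 20 + 44*(20 + 3)² = 20 + 44*23² = 20 + 44*529 = 20 + 23276 = 23296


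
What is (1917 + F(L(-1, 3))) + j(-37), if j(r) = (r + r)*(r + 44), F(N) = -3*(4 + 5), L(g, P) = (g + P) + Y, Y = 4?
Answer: 1372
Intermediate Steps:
L(g, P) = 4 + P + g (L(g, P) = (g + P) + 4 = (P + g) + 4 = 4 + P + g)
F(N) = -27 (F(N) = -3*9 = -27)
j(r) = 2*r*(44 + r) (j(r) = (2*r)*(44 + r) = 2*r*(44 + r))
(1917 + F(L(-1, 3))) + j(-37) = (1917 - 27) + 2*(-37)*(44 - 37) = 1890 + 2*(-37)*7 = 1890 - 518 = 1372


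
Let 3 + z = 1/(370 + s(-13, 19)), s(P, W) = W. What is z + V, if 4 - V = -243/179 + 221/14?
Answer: -13087733/974834 ≈ -13.426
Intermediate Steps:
z = -1166/389 (z = -3 + 1/(370 + 19) = -3 + 1/389 = -1166/389 ≈ -2.9974)
V = -26133/2506 (V = 4 - (-243/179 + 221/14) = 4 - 1*36157/2506 = 4 - 36157/2506 = -26133/2506 ≈ -10.428)
z + V = -1166/389 - 26133/2506 = -13087733/974834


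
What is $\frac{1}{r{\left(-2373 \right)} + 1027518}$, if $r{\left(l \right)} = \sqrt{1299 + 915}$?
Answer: $\frac{171253}{175965539685} - \frac{\sqrt{246}}{351931079370} \approx 9.7317 \cdot 10^{-7}$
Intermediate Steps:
$r{\left(l \right)} = 3 \sqrt{246}$ ($r{\left(l \right)} = \sqrt{2214} = 3 \sqrt{246}$)
$\frac{1}{r{\left(-2373 \right)} + 1027518} = \frac{1}{3 \sqrt{246} + 1027518} = \frac{1}{1027518 + 3 \sqrt{246}}$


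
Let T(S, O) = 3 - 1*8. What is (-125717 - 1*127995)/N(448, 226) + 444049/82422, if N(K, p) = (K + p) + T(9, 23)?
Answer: -361655819/967374 ≈ -373.85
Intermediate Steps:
T(S, O) = -5 (T(S, O) = 3 - 8 = -5)
N(K, p) = -5 + K + p (N(K, p) = (K + p) - 5 = -5 + K + p)
(-125717 - 1*127995)/N(448, 226) + 444049/82422 = (-125717 - 1*127995)/(-5 + 448 + 226) + 444049/82422 = (-125717 - 127995)/669 + 444049*(1/82422) = -253712*1/669 + 23371/4338 = -253712/669 + 23371/4338 = -361655819/967374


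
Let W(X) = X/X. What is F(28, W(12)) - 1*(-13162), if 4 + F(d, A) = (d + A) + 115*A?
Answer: 13302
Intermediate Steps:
W(X) = 1
F(d, A) = -4 + d + 116*A (F(d, A) = -4 + ((d + A) + 115*A) = -4 + ((A + d) + 115*A) = -4 + (d + 116*A) = -4 + d + 116*A)
F(28, W(12)) - 1*(-13162) = (-4 + 28 + 116*1) - 1*(-13162) = (-4 + 28 + 116) + 13162 = 140 + 13162 = 13302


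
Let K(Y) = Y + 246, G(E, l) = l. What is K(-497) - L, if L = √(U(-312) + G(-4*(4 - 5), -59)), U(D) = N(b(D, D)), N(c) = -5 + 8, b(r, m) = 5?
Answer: -251 - 2*I*√14 ≈ -251.0 - 7.4833*I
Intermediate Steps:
K(Y) = 246 + Y
N(c) = 3
U(D) = 3
L = 2*I*√14 (L = √(3 - 59) = √(-56) = 2*I*√14 ≈ 7.4833*I)
K(-497) - L = (246 - 497) - 2*I*√14 = -251 - 2*I*√14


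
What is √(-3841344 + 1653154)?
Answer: I*√2188190 ≈ 1479.3*I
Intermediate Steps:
√(-3841344 + 1653154) = √(-2188190) = I*√2188190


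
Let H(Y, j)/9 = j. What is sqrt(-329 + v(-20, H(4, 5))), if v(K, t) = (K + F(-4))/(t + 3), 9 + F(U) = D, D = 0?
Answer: I*sqrt(47463)/12 ≈ 18.155*I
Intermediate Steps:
F(U) = -9 (F(U) = -9 + 0 = -9)
H(Y, j) = 9*j
v(K, t) = (-9 + K)/(3 + t) (v(K, t) = (K - 9)/(t + 3) = (-9 + K)/(3 + t))
sqrt(-329 + v(-20, H(4, 5))) = sqrt(-329 + (-9 - 20)/(3 + 9*5)) = sqrt(-329 - 29/(3 + 45)) = sqrt(-329 - 29/48) = sqrt(-15821/48) = I*sqrt(47463)/12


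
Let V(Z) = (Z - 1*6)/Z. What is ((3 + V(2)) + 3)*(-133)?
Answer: -532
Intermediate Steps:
V(Z) = (-6 + Z)/Z (V(Z) = (Z - 6)/Z = (-6 + Z)/Z)
((3 + V(2)) + 3)*(-133) = ((3 + (-6 + 2)/2) + 3)*(-133) = ((3 + (½)*(-4)) + 3)*(-133) = ((3 - 2) + 3)*(-133) = (1 + 3)*(-133) = 4*(-133) = -532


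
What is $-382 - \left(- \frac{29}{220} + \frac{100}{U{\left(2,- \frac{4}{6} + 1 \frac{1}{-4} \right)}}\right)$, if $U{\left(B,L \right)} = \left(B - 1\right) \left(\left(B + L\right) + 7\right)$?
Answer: $- \frac{8413067}{21340} \approx -394.24$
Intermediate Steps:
$U{\left(B,L \right)} = \left(-1 + B\right) \left(7 + B + L\right)$
$-382 - \left(- \frac{29}{220} + \frac{100}{U{\left(2,- \frac{4}{6} + 1 \frac{1}{-4} \right)}}\right) = -382 - \left(- \frac{29}{220} + \frac{100}{-7 + 2^{2} - \left(- \frac{4}{6} + 1 \frac{1}{-4}\right) + 6 \cdot 2 + 2 \left(- \frac{4}{6} + 1 \frac{1}{-4}\right)}\right) = -382 - \left(\left(-29\right) \frac{1}{220} + \frac{100}{-7 + 4 - \left(\left(-4\right) \frac{1}{6} + 1 \left(- \frac{1}{4}\right)\right) + 12 + 2 \left(\left(-4\right) \frac{1}{6} + 1 \left(- \frac{1}{4}\right)\right)}\right) = -382 - \left(- \frac{29}{220} + \frac{100}{-7 + 4 - \left(- \frac{2}{3} - \frac{1}{4}\right) + 12 + 2 \left(- \frac{2}{3} - \frac{1}{4}\right)}\right) = -382 - \left(- \frac{29}{220} + \frac{100}{-7 + 4 - - \frac{11}{12} + 12 + 2 \left(- \frac{11}{12}\right)}\right) = -382 - \left(- \frac{29}{220} + \frac{100}{-7 + 4 + \frac{11}{12} + 12 - \frac{11}{6}}\right) = -382 - \left(- \frac{29}{220} + \frac{100}{\frac{97}{12}}\right) = -382 - \left(- \frac{29}{220} + 100 \cdot \frac{12}{97}\right) = -382 - \left(- \frac{29}{220} + \frac{1200}{97}\right) = -382 - \frac{261187}{21340} = - \frac{8413067}{21340}$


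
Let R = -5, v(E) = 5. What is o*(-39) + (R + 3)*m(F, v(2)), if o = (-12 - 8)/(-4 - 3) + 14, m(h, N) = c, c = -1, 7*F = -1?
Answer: -4588/7 ≈ -655.43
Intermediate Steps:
F = -⅐ (F = (⅐)*(-1) = -⅐ ≈ -0.14286)
m(h, N) = -1
o = 118/7 (o = -20/(-7) + 14 = -20*(-⅐) + 14 = 20/7 + 14 = 118/7 ≈ 16.857)
o*(-39) + (R + 3)*m(F, v(2)) = (118/7)*(-39) + (-5 + 3)*(-1) = -4602/7 - 2*(-1) = -4602/7 + 2 = -4588/7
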